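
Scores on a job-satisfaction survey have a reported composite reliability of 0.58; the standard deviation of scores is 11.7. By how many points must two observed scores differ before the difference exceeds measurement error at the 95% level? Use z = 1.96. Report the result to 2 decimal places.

The standard error of measurement is 11.70000·√(1 − 0.58000) ≈ 11.70000·0.64807 ≈ 7.58247.
SE_diff = √2 · SEM ≈ 10.72323
Minimum reliable difference = 1.96 · SE_diff ≈ 1.96 · 10.72323 ≈ 21.01753

21.02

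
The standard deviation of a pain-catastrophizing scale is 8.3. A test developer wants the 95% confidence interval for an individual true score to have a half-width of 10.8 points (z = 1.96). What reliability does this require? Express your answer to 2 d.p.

0.56

Required SEM = 10.8 / 1.96 ≈ 5.510
r = 1 − (5.510/8.3)² ≈ 1 − 0.441 ≈ 0.559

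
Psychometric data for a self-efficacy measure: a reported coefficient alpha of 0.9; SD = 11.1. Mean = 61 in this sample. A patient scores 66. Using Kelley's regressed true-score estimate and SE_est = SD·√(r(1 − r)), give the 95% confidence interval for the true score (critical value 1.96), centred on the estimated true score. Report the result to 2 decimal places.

T̂ = 0.9000(66) + 0.1000(61) ≈ 65.5000
SE_est = 11.1000·√[r(1 − r)] ≈ 3.3300
CI = 65.5000 ± 1.96 * 3.3300 → [58.9732, 72.0268]

[58.97, 72.03]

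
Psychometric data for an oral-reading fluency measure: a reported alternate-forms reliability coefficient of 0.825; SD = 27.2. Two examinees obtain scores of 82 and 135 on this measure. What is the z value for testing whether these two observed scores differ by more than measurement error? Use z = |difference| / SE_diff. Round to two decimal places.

3.29

SEM = 27.20000 · √(1 − 0.82500) = 27.20000 · √0.17500 ≈ 27.20000 · 0.41833 ≈ 11.37858
SE_diff = √2 · SEM ≈ 16.09174
z = |82 − 135| / 16.09174 = 53 / 16.09174 ≈ 3.29362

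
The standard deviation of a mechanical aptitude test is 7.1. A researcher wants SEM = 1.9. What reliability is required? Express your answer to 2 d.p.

r = 1 − (SEM / SD)² = 1 − (1.90000 / 7.1)² ≃ 1 − 0.07161 ≃ 0.92839

0.93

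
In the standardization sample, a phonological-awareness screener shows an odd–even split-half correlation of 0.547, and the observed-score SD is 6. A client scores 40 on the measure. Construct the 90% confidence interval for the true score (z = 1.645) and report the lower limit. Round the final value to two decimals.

Spearman-Brown: r = 2(0.547) / (1 + 0.547) = 1.0940 / 1.5470 ≈ 0.7072
SEM = 6.0000 * √(1 − 0.7072) = 6.0000 * √0.2928 ≈ 6.0000 * 0.5411 ≈ 3.2468
Half-width = 1.645*3.2468 ≈ 5.3410
Lower limit = 40 − 5.3410 ≈ 34.6590

34.66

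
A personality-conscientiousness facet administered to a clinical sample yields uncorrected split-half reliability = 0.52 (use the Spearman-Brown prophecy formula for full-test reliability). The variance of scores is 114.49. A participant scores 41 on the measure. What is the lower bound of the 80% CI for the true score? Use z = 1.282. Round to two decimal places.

33.29

SD = √114.49 = 10.700
Full-length reliability (Spearman-Brown) = 2(0.52)/(1+0.52) ≈ 0.684
SEM = 10.700 * √(1 − 0.684) = 10.700 * √0.316 ≈ 10.700 * 0.562 ≈ 6.013
Half-width = 1.282*6.013 ≈ 7.709
Lower bound: 41 − 7.709 = 33.291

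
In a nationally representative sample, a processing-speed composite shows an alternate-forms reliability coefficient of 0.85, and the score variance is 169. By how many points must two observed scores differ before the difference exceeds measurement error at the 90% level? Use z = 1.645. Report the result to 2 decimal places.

SD = √169 ≈ 13.0000
SEM = 13.0000 · √(1 − 0.8500) = 13.0000 · √0.1500 ≈ 13.0000 · 0.3873 ≈ 5.0349
SE_diff = √2 · SEM ≈ 7.1204
Minimum reliable difference = 1.645 · SE_diff ≈ 1.645 · 7.1204 ≈ 11.7130

11.71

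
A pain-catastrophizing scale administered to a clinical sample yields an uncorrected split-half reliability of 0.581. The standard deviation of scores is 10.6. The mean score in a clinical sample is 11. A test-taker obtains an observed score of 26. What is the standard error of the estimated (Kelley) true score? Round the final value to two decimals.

r_full = 2·0.581 / (1 + 0.581) ≈ 0.735
SE_est = 10.600*√(0.735*0.265) ≈ 4.678

4.68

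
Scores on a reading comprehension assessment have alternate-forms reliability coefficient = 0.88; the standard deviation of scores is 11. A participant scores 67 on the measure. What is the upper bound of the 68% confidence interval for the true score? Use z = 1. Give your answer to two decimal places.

SEM = 11.0000 × √(1 − 0.8800) = 11.0000 × √0.1200 ≈ 11.0000 × 0.3464 ≈ 3.8105
Margin = 1 × 3.8105 ≈ 3.8105
Upper bound: 67 + 3.8105 = 70.8105

70.81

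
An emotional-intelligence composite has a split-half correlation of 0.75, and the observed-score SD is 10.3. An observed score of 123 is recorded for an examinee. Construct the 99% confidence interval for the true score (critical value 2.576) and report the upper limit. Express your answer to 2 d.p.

r_full = 2·0.75 / (1 + 0.75) ≃ 0.8571
SEM = 10.3000 × √(1 − 0.8571) = 10.3000 × √0.1429 ≃ 10.3000 × 0.3780 ≃ 3.8930
Margin = 2.576 × 3.8930 ≃ 10.0285
Upper limit = 123 + 10.0285 ≃ 133.0285

133.03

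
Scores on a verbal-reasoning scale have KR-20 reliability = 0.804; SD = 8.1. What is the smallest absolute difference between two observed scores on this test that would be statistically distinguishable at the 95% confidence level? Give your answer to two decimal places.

9.94

SEM = 8.1000×√(1 − 0.8040) ≈ 3.5860
SE_diff = √2 × SEM ≈ 5.0714
Smallest detectable difference = 1.96×5.0714 ≈ 9.9399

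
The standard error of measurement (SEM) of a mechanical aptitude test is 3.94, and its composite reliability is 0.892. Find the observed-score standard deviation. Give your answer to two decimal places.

SD = SEM / √(1 − r) = 3.94 / √0.108 ≈ 3.94 / 0.329 ≈ 11.989

11.99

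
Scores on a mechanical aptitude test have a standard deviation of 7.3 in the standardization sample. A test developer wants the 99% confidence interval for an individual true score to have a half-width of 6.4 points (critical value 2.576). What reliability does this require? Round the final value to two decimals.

SEM needed = half-width / z = 6.4/2.576 ≈ 2.4845
r = 1 − (2.4845/7.3)² ≈ 1 − 0.1158 ≈ 0.8842

0.88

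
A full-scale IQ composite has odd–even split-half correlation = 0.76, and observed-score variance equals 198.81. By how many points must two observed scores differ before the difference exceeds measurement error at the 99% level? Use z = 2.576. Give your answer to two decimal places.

18.97

SD = √198.81 ≈ 14.1000
Full-length reliability (Spearman-Brown) = 2(0.76)/(1+0.76) ≈ 0.8636
The standard error of measurement is 14.1000×√(1 − 0.8636) ≈ 14.1000×0.3693 ≈ 5.2068.
SE_diff = √2 × SEM ≈ 7.3635
Minimum reliable difference = 2.576 × SE_diff ≈ 2.576 × 7.3635 ≈ 18.9683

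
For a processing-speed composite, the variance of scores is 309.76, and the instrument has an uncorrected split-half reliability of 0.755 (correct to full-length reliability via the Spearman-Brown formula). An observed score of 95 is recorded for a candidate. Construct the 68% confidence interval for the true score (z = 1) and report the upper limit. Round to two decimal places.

SD = √309.76 = 17.60000
Spearman-Brown: r = 2(0.755) / (1 + 0.755) = 1.51000 / 1.75500 ≈ 0.86040
SEM = 17.60000×√(1 − 0.86040) ≈ 6.57593
1 × SEM ≈ 6.57593
Upper bound: 95 + 6.57593 = 101.57593

101.58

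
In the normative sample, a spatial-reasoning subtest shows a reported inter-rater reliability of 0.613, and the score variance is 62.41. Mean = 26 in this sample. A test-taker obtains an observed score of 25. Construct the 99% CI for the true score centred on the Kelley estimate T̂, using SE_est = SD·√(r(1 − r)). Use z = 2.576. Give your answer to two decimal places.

σ = 62.41^(1/2) = 7.900
Estimated true score = 0.613*25 + (1 − 0.613)*26 ≈ 25.387
SE_est = 7.900*√(0.613*0.387) ≈ 3.848
CI = 25.387 ± 2.576 * 3.848 → [15.475, 35.299]

[15.48, 35.30]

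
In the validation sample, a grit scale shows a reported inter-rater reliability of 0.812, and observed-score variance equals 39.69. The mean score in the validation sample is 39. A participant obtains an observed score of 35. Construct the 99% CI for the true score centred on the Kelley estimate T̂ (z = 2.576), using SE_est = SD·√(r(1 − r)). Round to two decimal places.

SD = √39.69 = 6.300
T̂ = r·X + (1 − r)·M = 0.812*35 + 0.188*39 = 28.420 + 7.332 ≈ 35.752
SE_est = SD * √(r(1 − r)) = 6.300 * √0.153 ≈ 6.300 * 0.391 ≈ 2.461
99% CI: 35.752 ± 6.341 ≈ (29.411, 42.093)

[29.41, 42.09]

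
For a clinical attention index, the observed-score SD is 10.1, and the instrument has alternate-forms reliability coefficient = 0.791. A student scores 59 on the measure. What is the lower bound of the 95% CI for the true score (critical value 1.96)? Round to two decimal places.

SEM = 10.100 * √(1 − 0.791) = 10.100 * √0.209 ≈ 10.100 * 0.457 ≈ 4.617
1.96 * SEM ≈ 9.050
Lower bound: 59 − 9.050 = 49.950

49.95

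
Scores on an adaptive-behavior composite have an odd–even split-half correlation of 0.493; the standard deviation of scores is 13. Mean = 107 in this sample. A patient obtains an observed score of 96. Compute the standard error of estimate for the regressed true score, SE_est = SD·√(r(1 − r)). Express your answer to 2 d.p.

6.16

r_full = 2·0.493 / (1 + 0.493) ≈ 0.66042
SE_est = SD × √(r(1 − r)) = 13.00000 × √0.22427 ≈ 13.00000 × 0.47357 ≈ 6.15639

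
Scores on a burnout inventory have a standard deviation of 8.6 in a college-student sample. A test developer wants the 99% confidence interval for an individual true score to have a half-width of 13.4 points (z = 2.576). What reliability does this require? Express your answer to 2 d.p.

0.63

Required SEM = 13.4 / 2.576 ≃ 5.2019
r = 1 − (5.2019/8.6)² ≃ 1 − 0.3659 ≃ 0.6341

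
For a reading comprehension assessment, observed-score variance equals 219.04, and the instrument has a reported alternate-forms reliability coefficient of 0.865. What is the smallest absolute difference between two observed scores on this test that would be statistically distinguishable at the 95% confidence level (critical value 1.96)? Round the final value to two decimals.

15.07

SD = √219.04 ≈ 14.8000
The standard error of measurement is 14.8000*√(1 − 0.8650) ≈ 14.8000*0.3674 ≈ 5.4379.
SE_diff = √2 * SEM ≈ 7.6903
Smallest detectable difference = 1.96*7.6903 ≈ 15.0730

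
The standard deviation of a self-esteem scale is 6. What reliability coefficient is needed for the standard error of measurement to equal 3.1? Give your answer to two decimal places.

r = 1 − (SEM / SD)² = 1 − (3.1000 / 6)² ≈ 1 − 0.2669 ≈ 0.7331

0.73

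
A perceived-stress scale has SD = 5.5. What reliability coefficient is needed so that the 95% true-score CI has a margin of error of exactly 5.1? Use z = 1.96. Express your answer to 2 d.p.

SEM needed = half-width / z = 5.1/1.96 ≈ 2.602
Required reliability = 1 − (SEM/SD)² = 1 − 0.224 ≈ 0.776

0.78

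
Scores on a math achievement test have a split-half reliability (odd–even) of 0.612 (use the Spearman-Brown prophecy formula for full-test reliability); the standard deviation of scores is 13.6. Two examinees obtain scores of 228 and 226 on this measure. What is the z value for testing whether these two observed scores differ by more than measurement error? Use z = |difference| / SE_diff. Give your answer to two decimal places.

0.21

Spearman-Brown: r = 2(0.612) / (1 + 0.612) = 1.22400 / 1.61200 ≃ 0.75931
SEM = 13.60000 * √(1 − 0.75931) = 13.60000 * √0.24069 ≃ 13.60000 * 0.49061 ≃ 6.67225
SE_diff = SEM * √2 ≃ 6.67225 * 1.41421 ≃ 9.43599
z = |228 − 226| / 9.43599 = 2 / 9.43599 ≃ 0.21195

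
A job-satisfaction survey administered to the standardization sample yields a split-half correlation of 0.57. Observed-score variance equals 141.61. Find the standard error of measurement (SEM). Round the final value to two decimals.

SD = √141.61 ≈ 11.900
Full-length reliability (Spearman-Brown) = 2(0.57)/(1+0.57) ≈ 0.726
SEM = 11.900×√(1 − 0.726) ≈ 6.228

6.23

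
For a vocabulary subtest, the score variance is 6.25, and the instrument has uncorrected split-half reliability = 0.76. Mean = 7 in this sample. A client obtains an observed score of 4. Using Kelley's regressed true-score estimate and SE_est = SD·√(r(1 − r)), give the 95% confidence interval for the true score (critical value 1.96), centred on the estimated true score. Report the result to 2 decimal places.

[2.73, 6.09]

σ = 6.25^(1/2) = 2.5000
Spearman-Brown: r = 2(0.76) / (1 + 0.76) = 1.5200 / 1.7600 ≈ 0.8636
T̂ = r·X + (1 − r)·M = 0.8636×4 + 0.1364×7 ≈ 3.4545 + 0.9545 ≈ 4.4091
SE_est = 2.5000·√[r(1 − r)] ≈ 0.8579
95% CI: 4.4091 ± 1.6816 ≈ (2.7275, 6.0906)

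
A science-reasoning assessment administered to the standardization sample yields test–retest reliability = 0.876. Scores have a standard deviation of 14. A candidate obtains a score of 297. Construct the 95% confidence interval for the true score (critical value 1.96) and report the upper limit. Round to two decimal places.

SEM = 14.000 · √(1 − 0.876) = 14.000 · √0.124 ≈ 14.000 · 0.352 ≈ 4.930
1.96 · SEM ≈ 9.663
Upper bound: 297 + 9.663 = 306.663

306.66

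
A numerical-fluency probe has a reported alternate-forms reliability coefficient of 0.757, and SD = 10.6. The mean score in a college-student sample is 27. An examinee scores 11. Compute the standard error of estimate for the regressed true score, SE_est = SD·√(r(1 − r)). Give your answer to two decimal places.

4.55

SE_est = SD * √(r(1 − r)) = 10.6000 * √0.1840 ≃ 10.6000 * 0.4289 ≃ 4.5463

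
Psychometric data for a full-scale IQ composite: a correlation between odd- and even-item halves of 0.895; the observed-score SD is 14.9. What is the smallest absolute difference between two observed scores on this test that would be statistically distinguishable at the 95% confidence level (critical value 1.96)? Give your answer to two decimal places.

r_full = 2·0.895 / (1 + 0.895) ≈ 0.9446
SEM = 14.9000 * √(1 − 0.9446) = 14.9000 * √0.0554 ≈ 14.9000 * 0.2354 ≈ 3.5073
SE_diff = √2 * SEM ≈ 4.9601
Minimum reliable difference = 1.96 * SE_diff ≈ 1.96 * 4.9601 ≈ 9.7218

9.72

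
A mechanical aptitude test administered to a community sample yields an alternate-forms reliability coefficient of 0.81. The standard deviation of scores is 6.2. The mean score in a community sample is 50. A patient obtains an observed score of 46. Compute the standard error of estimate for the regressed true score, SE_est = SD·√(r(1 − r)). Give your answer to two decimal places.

SE_est = 6.2000*√(0.8100*0.1900) ≈ 2.4323

2.43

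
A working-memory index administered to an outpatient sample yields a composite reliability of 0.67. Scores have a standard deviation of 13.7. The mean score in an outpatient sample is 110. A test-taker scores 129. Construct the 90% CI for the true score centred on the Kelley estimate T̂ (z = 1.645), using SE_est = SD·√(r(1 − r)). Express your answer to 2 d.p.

[112.13, 133.33]

T̂ = r·X + (1 − r)·M = 0.670×129 + 0.330×110 = 86.430 + 36.300 ≃ 122.730
SE_est = 13.700·√[r(1 − r)] ≃ 6.442
CI = 122.730 ± 1.645 × 6.442 → [112.133, 133.327]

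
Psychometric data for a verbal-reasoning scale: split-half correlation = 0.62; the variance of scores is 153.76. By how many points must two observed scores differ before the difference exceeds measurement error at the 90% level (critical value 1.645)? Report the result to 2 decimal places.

13.97

σ = 153.76^(1/2) = 12.4000
Full-length reliability (Spearman-Brown) = 2(0.62)/(1+0.62) ≈ 0.7654
SEM = 12.4000 × √(1 − 0.7654) = 12.4000 × √0.2346 ≈ 12.4000 × 0.4843 ≈ 6.0056
SE_diff = SEM × √2 ≈ 6.0056 × 1.4142 ≈ 8.4932
Minimum reliable difference = 1.645 × SE_diff ≈ 1.645 × 8.4932 ≈ 13.9713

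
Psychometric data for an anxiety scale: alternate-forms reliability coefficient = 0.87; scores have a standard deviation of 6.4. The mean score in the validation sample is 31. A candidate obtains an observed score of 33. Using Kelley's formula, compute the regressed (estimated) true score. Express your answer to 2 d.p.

T̂ = r·X + (1 − r)·M = 0.870*33 + 0.130*31 = 28.710 + 4.030 ≈ 32.740

32.74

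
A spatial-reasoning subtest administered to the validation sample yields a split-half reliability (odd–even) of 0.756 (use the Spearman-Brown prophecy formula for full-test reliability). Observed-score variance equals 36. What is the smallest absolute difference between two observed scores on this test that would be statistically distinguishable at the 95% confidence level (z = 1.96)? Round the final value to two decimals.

SD = √36 ≈ 6.0000
Spearman-Brown: r = 2(0.756) / (1 + 0.756) = 1.5120 / 1.7560 ≈ 0.8610
The standard error of measurement is 6.0000*√(1 − 0.8610) ≈ 6.0000*0.3728 ≈ 2.2366.
Standard error of the difference = 2.2366·√2 ≈ 3.1630
Minimum reliable difference = 1.96 * SE_diff ≈ 1.96 * 3.1630 ≈ 6.1995

6.20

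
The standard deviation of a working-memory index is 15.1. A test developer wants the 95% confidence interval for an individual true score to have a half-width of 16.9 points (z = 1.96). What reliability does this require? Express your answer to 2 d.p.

0.67

SEM needed = half-width / z = 16.9/1.96 ≈ 8.62245
Required reliability = 1 − (SEM/SD)² = 1 − 0.32607 ≈ 0.67393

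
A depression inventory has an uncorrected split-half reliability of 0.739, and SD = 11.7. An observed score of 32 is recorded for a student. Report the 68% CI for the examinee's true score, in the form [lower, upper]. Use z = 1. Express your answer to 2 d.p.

[27.47, 36.53]

Spearman-Brown: r = 2(0.739) / (1 + 0.739) = 1.478 / 1.739 ≈ 0.850
SEM = 11.700 · √(1 − 0.850) = 11.700 · √0.150 ≈ 11.700 · 0.387 ≈ 4.533
1 · SEM ≈ 4.533
CI = 32 ± 4.533 → [27.467, 36.533]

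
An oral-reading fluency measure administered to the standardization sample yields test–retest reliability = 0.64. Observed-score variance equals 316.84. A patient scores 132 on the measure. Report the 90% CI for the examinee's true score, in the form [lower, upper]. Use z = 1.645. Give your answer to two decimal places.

[114.43, 149.57]

σ = 316.84^(1/2) = 17.8000
SEM = 17.8000 * √(1 − 0.6400) = 17.8000 * √0.3600 ≈ 17.8000 * 0.6000 ≈ 10.6800
Half-width = 1.645*10.6800 ≈ 17.5686
90% CI: 132 ± 17.5686 = [114.4314, 149.5686]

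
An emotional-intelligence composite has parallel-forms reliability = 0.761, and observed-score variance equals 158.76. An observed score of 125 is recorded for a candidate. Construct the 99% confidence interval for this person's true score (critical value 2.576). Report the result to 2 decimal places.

[109.13, 140.87]

σ = 158.76^(1/2) = 12.600
SEM = 12.600 · √(1 − 0.761) = 12.600 · √0.239 ≈ 12.600 · 0.489 ≈ 6.160
Margin = 2.576 · 6.160 ≈ 15.868
99% CI: 125 ± 15.868 = [109.132, 140.868]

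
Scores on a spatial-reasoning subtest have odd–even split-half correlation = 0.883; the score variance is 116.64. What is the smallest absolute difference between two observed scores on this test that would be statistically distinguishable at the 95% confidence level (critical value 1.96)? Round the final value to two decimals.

7.46

σ = 116.64^(1/2) = 10.8000
Spearman-Brown: r = 2(0.883) / (1 + 0.883) = 1.7660 / 1.8830 ≃ 0.9379
SEM = 10.8000 · √(1 − 0.9379) = 10.8000 · √0.0621 ≃ 10.8000 · 0.2493 ≃ 2.6921
SE_diff = SEM · √2 ≃ 2.6921 · 1.4142 ≃ 3.8072
Smallest detectable difference = 1.96·3.8072 ≃ 7.4621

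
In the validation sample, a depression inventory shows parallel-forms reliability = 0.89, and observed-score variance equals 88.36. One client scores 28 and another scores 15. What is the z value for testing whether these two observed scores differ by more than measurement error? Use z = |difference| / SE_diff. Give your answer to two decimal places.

SD = √88.36 ≈ 9.400
The standard error of measurement is 9.400·√(1 − 0.890) ≈ 9.400·0.332 ≈ 3.118.
Standard error of the difference = 3.118·√2 ≈ 4.409
z = |28 − 15| / 4.409 = 13 / 4.409 ≈ 2.949

2.95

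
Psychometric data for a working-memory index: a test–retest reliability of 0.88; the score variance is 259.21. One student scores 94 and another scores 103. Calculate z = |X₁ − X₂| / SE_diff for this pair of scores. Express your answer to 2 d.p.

1.14

SD = √259.21 ≈ 16.1000
SEM = 16.1000 × √(1 − 0.8800) = 16.1000 × √0.1200 ≈ 16.1000 × 0.3464 ≈ 5.5772
Standard error of the difference = 5.5772·√2 ≈ 7.8874
z = |94 − 103| / 7.8874 = 9 / 7.8874 ≈ 1.1411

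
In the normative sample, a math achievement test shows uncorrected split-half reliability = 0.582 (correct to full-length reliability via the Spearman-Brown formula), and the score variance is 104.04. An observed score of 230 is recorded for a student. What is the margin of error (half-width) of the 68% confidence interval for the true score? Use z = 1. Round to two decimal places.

5.24

SD = √104.04 = 10.20000
r_full = 2·0.582 / (1 + 0.582) ≈ 0.73578
SEM = 10.20000 × √(1 − 0.73578) = 10.20000 × √0.26422 ≈ 10.20000 × 0.51403 ≈ 5.24306
1 × SEM ≈ 5.24306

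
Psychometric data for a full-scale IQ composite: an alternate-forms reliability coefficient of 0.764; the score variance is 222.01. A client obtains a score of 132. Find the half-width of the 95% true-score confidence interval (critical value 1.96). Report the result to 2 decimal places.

14.19

SD = √222.01 = 14.9000
SEM = 14.9000·√(1 − 0.7640) ≈ 7.2384
Half-width = 1.96·7.2384 ≈ 14.1873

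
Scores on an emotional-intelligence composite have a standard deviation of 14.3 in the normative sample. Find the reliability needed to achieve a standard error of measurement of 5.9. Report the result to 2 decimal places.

r = 1 − (SEM / SD)² = 1 − (5.9000 / 14.3)² ≃ 1 − 0.1702 ≃ 0.8298

0.83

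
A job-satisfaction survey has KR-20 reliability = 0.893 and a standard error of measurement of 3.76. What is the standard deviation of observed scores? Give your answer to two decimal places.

11.49

SD = SEM / √(1 − r) = 3.76 / √0.1070 ≃ 3.76 / 0.3271 ≃ 11.4947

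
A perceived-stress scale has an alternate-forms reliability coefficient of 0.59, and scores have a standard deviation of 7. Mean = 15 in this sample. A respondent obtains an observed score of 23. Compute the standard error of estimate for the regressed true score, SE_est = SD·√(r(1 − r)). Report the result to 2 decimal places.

3.44

SE_est = SD * √(r(1 − r)) = 7.0000 * √0.2419 ≃ 7.0000 * 0.4918 ≃ 3.4428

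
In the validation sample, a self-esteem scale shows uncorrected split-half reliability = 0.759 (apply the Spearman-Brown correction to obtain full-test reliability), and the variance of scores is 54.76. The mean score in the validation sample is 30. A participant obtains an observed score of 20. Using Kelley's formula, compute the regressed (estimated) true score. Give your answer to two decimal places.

21.37

r_full = 2·0.759 / (1 + 0.759) ≈ 0.86299
Estimated true score = 0.86299×20 + (1 − 0.86299)×30 ≈ 21.37010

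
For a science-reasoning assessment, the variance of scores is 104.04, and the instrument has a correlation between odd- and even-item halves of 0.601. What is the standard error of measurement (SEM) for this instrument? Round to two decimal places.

5.09

SD = √104.04 ≈ 10.200
Full-length reliability (Spearman-Brown) = 2(0.601)/(1+0.601) ≈ 0.751
SEM = 10.200 × √(1 − 0.751) = 10.200 × √0.249 ≈ 10.200 × 0.499 ≈ 5.092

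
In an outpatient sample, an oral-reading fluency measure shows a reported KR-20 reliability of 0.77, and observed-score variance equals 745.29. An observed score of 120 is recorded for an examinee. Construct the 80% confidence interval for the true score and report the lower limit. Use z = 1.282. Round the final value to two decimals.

SD = √745.29 = 27.30000
SEM = 27.30000 × √(1 − 0.77000) = 27.30000 × √0.23000 ≈ 27.30000 × 0.47958 ≈ 13.09262
Half-width = 1.282×13.09262 ≈ 16.78474
Lower limit = 120 − 16.78474 ≈ 103.21526

103.22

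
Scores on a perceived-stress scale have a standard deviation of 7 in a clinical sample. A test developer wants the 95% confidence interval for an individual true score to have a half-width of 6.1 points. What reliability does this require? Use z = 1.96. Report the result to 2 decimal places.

Required SEM = 6.1 / 1.96 ≈ 3.112
r = 1 − (SEM / SD)² = 1 − (3.112 / 7)² ≈ 1 − 0.198 ≈ 0.802

0.80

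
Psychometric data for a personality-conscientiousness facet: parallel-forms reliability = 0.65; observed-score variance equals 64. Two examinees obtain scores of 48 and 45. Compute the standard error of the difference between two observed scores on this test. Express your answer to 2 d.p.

SD = √64 ≈ 8.000
SEM = 8.000 × √(1 − 0.650) = 8.000 × √0.350 ≈ 8.000 × 0.592 ≈ 4.733
SE_diff = SEM × √2 ≈ 4.733 × 1.414 ≈ 6.693

6.69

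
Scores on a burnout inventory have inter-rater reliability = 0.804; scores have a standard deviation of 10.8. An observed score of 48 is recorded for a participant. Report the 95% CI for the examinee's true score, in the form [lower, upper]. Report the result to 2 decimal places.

[38.63, 57.37]

SEM = 10.8000 * √(1 − 0.8040) = 10.8000 * √0.1960 ≈ 10.8000 * 0.4427 ≈ 4.7814
Half-width = 1.96*4.7814 ≈ 9.3715
95% CI: 48 ± 9.3715 = [38.6285, 57.3715]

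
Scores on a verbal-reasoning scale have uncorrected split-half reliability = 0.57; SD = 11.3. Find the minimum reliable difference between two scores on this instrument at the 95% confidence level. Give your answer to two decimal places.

Full-length reliability (Spearman-Brown) = 2(0.57)/(1+0.57) ≃ 0.726
SEM = 11.300 × √(1 − 0.726) = 11.300 × √0.274 ≃ 11.300 × 0.523 ≃ 5.914
SE_diff = √2 × SEM ≃ 8.363
Smallest detectable difference = 1.96×8.363 ≃ 16.392

16.39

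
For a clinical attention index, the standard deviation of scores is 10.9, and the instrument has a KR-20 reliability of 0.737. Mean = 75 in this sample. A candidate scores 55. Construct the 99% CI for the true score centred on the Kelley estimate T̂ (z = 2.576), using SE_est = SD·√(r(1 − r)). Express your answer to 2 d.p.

T̂ = r·X + (1 − r)·M = 0.737×55 + 0.263×75 = 40.535 + 19.725 ≈ 60.260
SE_est = SD × √(r(1 − r)) = 10.900 × √0.194 ≈ 10.900 × 0.440 ≈ 4.799
99% CI: 60.260 ± 12.362 ≈ (47.898, 72.622)

[47.90, 72.62]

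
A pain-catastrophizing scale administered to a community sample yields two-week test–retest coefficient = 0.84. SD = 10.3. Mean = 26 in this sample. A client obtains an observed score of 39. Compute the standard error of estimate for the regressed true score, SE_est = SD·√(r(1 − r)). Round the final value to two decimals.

3.78

SE_est = 10.3000·√[r(1 − r)] ≃ 3.7760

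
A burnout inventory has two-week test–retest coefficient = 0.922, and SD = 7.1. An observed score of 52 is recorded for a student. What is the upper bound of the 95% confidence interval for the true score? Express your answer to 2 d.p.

SEM = 7.100 * √(1 − 0.922) = 7.100 * √0.078 ≈ 7.100 * 0.279 ≈ 1.983
Margin = 1.96 * 1.983 ≈ 3.887
Upper bound: 52 + 3.887 = 55.887

55.89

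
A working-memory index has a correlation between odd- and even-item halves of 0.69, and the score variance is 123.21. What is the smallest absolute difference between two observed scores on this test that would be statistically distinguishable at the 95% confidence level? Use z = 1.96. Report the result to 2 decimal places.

SD = √123.21 = 11.1000
r_full = 2·0.69 / (1 + 0.69) ≈ 0.8166
SEM = 11.1000 · √(1 − 0.8166) = 11.1000 · √0.1834 ≈ 11.1000 · 0.4283 ≈ 4.7540
Standard error of the difference = 4.7540·√2 ≈ 6.7232
Minimum reliable difference = 1.96 · SE_diff ≈ 1.96 · 6.7232 ≈ 13.1775

13.18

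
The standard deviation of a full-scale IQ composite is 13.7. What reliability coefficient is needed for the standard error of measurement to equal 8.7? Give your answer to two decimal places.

r = 1 − (8.700/13.7)² ≈ 1 − 0.403 ≈ 0.597

0.60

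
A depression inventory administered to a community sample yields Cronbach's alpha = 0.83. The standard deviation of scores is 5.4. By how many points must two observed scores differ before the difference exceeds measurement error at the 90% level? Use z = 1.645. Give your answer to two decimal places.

5.18

The standard error of measurement is 5.40000×√(1 − 0.83000) ≈ 5.40000×0.41231 ≈ 2.22648.
Standard error of the difference = 2.22648·√2 ≈ 3.14871
Minimum reliable difference = 1.645 × SE_diff ≈ 1.645 × 3.14871 ≈ 5.17963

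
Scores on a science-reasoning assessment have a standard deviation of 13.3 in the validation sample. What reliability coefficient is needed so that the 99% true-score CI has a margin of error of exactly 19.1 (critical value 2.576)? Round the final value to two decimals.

Required SEM = 19.1 / 2.576 ≈ 7.4146
r = 1 − (SEM / SD)² = 1 − (7.4146 / 13.3)² ≈ 1 − 0.3108 ≈ 0.6892

0.69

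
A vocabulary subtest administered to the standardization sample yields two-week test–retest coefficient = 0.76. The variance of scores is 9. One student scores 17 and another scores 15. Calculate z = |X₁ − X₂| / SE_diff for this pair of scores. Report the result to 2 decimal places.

SD = √9 ≃ 3.00000
SEM = 3.00000 × √(1 − 0.76000) = 3.00000 × √0.24000 ≃ 3.00000 × 0.48990 ≃ 1.46969
SE_diff = √2 × SEM ≃ 2.07846
z = 2 / 2.07846 ≃ 0.96225

0.96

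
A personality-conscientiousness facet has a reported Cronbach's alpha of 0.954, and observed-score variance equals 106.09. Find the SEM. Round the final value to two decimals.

2.21

SD = √106.09 = 10.3000
SEM = 10.3000*√(1 − 0.9540) ≈ 2.2091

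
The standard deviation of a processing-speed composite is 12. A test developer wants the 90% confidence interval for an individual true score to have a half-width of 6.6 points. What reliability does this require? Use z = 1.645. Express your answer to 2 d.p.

0.89

Required SEM = 6.6 / 1.645 ≈ 4.01216
r = 1 − (SEM / SD)² = 1 − (4.01216 / 12)² ≈ 1 − 0.11179 ≈ 0.88821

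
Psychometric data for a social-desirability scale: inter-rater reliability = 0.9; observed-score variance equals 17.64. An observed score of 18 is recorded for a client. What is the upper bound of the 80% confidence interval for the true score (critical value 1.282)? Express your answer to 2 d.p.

19.70

SD = √17.64 = 4.200
The standard error of measurement is 4.200·√(1 − 0.900) ≈ 4.200·0.316 ≈ 1.328.
Half-width = 1.282·1.328 ≈ 1.703
Upper bound: 18 + 1.703 = 19.703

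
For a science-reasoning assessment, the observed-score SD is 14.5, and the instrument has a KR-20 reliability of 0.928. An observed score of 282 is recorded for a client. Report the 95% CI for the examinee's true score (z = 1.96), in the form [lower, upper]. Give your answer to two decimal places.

[274.37, 289.63]

SEM = 14.500 × √(1 − 0.928) = 14.500 × √0.072 ≈ 14.500 × 0.268 ≈ 3.891
1.96 × SEM ≈ 7.626
CI = 282 ± 7.626 → [274.374, 289.626]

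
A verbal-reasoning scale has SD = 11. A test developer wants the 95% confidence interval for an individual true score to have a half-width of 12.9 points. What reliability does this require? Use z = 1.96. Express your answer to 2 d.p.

0.64

SEM needed = half-width / z = 12.9/1.96 ≈ 6.5816
Required reliability = 1 − (SEM/SD)² = 1 − 0.3580 ≈ 0.6420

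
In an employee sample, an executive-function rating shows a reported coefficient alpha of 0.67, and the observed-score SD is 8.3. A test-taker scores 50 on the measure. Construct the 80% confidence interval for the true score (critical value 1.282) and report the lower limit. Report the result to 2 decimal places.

43.89

The standard error of measurement is 8.3000·√(1 − 0.6700) ≈ 8.3000·0.5745 ≈ 4.7680.
Half-width = 1.282·4.7680 ≈ 6.1126
Lower limit = 50 − 6.1126 ≈ 43.8874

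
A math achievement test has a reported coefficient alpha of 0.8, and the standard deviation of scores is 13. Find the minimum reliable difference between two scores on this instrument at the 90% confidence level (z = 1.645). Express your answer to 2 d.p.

The standard error of measurement is 13.0000*√(1 − 0.8000) ≈ 13.0000*0.4472 ≈ 5.8138.
SE_diff = SEM * √2 ≈ 5.8138 * 1.4142 ≈ 8.2219
Smallest detectable difference = 1.645*8.2219 ≈ 13.5251

13.53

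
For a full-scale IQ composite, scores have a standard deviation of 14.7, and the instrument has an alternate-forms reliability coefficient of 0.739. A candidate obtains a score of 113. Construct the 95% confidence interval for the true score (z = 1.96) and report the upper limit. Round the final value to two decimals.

127.72

SEM = 14.700 × √(1 − 0.739) = 14.700 × √0.261 ≈ 14.700 × 0.511 ≈ 7.510
1.96 × SEM ≈ 14.720
Upper bound: 113 + 14.720 = 127.720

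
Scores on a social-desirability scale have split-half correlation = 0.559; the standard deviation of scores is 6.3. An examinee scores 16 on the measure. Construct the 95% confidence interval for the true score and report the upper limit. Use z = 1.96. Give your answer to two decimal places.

22.57

Spearman-Brown: r = 2(0.559) / (1 + 0.559) = 1.11800 / 1.55900 ≃ 0.71713
The standard error of measurement is 6.30000·√(1 − 0.71713) ≃ 6.30000·0.53186 ≃ 3.35071.
1.96 · SEM ≃ 6.56739
Upper limit = 16 + 6.56739 ≃ 22.56739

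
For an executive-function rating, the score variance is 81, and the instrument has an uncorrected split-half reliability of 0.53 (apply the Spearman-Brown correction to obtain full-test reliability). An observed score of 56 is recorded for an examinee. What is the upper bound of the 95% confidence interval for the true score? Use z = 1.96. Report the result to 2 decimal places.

65.78

SD = √81 ≈ 9.0000
Spearman-Brown: r = 2(0.53) / (1 + 0.53) = 1.0600 / 1.5300 ≈ 0.6928
The standard error of measurement is 9.0000×√(1 − 0.6928) ≈ 9.0000×0.5542 ≈ 4.9882.
Half-width = 1.96×4.9882 ≈ 9.7769
Upper bound: 56 + 9.7769 = 65.7769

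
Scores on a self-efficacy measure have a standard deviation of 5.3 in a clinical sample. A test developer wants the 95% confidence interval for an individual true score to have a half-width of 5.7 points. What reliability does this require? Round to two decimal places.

0.70

SEM needed = half-width / z = 5.7/1.96 ≈ 2.90816
r = 1 − (SEM / SD)² = 1 − (2.90816 / 5.3)² ≈ 1 − 0.30108 ≈ 0.69892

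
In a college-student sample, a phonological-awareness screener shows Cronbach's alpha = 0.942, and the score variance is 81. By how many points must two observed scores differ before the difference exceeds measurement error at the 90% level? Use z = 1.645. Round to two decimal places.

5.04

SD = √81 = 9.000
SEM = 9.000 * √(1 − 0.942) = 9.000 * √0.058 ≈ 9.000 * 0.241 ≈ 2.167
SE_diff = √2 * SEM ≈ 3.065
Smallest detectable difference = 1.645*3.065 ≈ 5.042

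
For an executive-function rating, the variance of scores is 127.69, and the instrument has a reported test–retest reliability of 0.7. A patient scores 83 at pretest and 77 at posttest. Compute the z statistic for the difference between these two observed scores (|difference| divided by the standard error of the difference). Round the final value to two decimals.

SD = √127.69 ≈ 11.30000
SEM = 11.30000 * √(1 − 0.70000) = 11.30000 * √0.30000 ≈ 11.30000 * 0.54772 ≈ 6.18926
SE_diff = √2 * SEM ≈ 8.75294
z = |83 − 77| / 8.75294 = 6 / 8.75294 ≈ 0.68548

0.69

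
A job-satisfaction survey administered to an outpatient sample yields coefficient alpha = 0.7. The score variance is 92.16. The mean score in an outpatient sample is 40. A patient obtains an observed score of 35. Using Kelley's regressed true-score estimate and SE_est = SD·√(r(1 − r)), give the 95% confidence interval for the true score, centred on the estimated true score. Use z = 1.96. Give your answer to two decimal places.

SD = √92.16 = 9.6000
T̂ = 0.7000(35) + 0.3000(40) ≈ 36.5000
SE_est = SD · √(r(1 − r)) = 9.6000 · √0.2100 ≈ 9.6000 · 0.4583 ≈ 4.3993
CI = 36.5000 ± 1.96 · 4.3993 → [27.8774, 45.1226]

[27.88, 45.12]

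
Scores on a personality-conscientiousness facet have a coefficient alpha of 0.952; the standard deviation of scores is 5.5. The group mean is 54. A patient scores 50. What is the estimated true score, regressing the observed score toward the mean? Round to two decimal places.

50.19

T̂ = 0.95200(50) + 0.04800(54) ≈ 50.19200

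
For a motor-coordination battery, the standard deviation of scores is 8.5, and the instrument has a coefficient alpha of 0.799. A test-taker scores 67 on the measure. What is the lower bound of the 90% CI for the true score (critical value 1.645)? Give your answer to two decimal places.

SEM = 8.50000 · √(1 − 0.79900) = 8.50000 · √0.20100 ≈ 8.50000 · 0.44833 ≈ 3.81081
Half-width = 1.645·3.81081 ≈ 6.26878
Lower bound: 67 − 6.26878 = 60.73122

60.73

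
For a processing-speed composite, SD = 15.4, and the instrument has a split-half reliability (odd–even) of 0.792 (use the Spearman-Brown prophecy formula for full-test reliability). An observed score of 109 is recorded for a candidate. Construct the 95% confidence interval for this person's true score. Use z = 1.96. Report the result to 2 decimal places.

[98.72, 119.28]

Spearman-Brown: r = 2(0.792) / (1 + 0.792) = 1.584 / 1.792 ≃ 0.884
SEM = 15.400*√(1 − 0.884) ≃ 5.247
Half-width = 1.96*5.247 ≃ 10.283
Interval: (98.717, 119.283)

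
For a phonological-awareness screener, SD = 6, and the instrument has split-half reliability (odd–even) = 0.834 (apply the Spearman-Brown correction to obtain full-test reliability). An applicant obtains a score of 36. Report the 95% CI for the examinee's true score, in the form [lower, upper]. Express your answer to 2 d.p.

Full-length reliability (Spearman-Brown) = 2(0.834)/(1+0.834) ≈ 0.90949
SEM = 6.00000 · √(1 − 0.90949) = 6.00000 · √0.09051 ≈ 6.00000 · 0.30085 ≈ 1.80512
1.96 · SEM ≈ 3.53803
Interval: (32.46197, 39.53803)

[32.46, 39.54]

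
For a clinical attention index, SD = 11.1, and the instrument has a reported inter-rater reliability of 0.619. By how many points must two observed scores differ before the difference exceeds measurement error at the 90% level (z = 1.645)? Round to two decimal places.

15.94

SEM = 11.10000 × √(1 − 0.61900) = 11.10000 × √0.38100 ≈ 11.10000 × 0.61725 ≈ 6.85150
SE_diff = SEM × √2 ≈ 6.85150 × 1.41421 ≈ 9.68948
Minimum reliable difference = 1.645 × SE_diff ≈ 1.645 × 9.68948 ≈ 15.93919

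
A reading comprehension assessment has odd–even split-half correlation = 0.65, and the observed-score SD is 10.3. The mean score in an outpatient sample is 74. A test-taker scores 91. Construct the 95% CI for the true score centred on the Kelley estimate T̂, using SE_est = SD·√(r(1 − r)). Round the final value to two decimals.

r_full = 2·0.65 / (1 + 0.65) ≈ 0.78788
T̂ = 0.78788(91) + 0.21212(74) ≈ 87.39394
SE_est = 10.30000×√(0.78788×0.21212) ≈ 4.21075
95% CI: 87.39394 ± 8.25306 ≈ (79.14088, 95.64700)

[79.14, 95.65]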